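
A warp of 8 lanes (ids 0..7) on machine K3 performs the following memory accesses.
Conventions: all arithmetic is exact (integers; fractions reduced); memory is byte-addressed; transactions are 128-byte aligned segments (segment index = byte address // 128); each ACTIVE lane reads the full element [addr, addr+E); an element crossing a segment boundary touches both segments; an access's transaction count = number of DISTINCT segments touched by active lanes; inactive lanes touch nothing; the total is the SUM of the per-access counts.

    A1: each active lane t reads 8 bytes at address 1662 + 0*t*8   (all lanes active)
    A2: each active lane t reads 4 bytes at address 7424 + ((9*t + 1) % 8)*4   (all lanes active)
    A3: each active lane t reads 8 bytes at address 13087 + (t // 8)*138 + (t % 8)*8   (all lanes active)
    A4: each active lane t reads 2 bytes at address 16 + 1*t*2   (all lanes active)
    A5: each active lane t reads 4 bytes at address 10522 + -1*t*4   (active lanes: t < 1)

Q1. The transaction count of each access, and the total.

A1: 2 transactions
A2: 1 transaction
A3: 1 transaction
A4: 1 transaction
A5: 1 transaction

Answer: 2,1,1,1,1; total 6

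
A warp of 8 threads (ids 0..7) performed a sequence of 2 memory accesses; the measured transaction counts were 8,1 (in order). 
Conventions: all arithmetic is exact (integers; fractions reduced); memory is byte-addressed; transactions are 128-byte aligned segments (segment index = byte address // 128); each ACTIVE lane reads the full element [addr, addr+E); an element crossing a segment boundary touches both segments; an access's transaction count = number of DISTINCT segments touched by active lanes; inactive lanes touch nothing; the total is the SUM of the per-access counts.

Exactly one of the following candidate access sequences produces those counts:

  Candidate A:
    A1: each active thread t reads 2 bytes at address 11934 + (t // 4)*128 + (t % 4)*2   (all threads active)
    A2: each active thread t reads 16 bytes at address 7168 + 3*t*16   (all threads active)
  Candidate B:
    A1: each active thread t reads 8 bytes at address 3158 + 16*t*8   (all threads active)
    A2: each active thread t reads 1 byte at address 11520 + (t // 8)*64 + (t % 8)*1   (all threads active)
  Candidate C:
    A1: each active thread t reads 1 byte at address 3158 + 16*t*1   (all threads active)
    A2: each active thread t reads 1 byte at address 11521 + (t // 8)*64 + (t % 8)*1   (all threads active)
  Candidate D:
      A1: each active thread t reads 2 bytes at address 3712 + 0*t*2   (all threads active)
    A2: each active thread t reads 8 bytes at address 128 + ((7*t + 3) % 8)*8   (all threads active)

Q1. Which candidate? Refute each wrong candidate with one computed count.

A: A1 gives 2 transactions, not 8
C: A1 gives 2 transactions, not 8
D: A1 gives 1 transaction, not 8
B: all counts match (8,1)

Answer: B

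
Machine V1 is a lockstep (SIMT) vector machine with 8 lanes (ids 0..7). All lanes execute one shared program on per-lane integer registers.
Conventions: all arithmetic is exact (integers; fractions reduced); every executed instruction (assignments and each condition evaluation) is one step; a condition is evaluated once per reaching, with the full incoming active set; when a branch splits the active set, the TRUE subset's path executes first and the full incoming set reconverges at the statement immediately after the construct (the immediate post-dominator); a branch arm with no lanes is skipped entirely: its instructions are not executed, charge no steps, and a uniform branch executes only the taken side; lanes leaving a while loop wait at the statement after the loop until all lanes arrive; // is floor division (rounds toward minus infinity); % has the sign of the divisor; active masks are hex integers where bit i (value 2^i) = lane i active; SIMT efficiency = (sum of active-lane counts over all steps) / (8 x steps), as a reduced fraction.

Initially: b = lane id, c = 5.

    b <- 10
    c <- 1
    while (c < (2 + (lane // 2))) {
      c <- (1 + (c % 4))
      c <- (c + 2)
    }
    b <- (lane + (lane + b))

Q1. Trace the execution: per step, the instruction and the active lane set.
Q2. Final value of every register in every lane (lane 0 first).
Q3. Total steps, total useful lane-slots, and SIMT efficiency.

step 0: b <- 10                      0xff
step 1: c <- 1                       0xff
step 2: eval (c < (2 + (lane // 2))) 0xff
step 3: c <- (1 + (c % 4))           0xff
step 4: c <- (c + 2)                 0xff
step 5: eval (c < (2 + (lane // 2))) 0xff
step 6: c <- (1 + (c % 4))           0xc0
step 7: c <- (c + 2)                 0xc0
step 8: eval (c < (2 + (lane // 2))) 0xc0
step 9: c <- (1 + (c % 4))           0xc0
step 10: c <- (c + 2)                 0xc0
step 11: eval (c < (2 + (lane // 2))) 0xc0
step 12: b <- (lane + (lane + b))     0xff

Answer: 13 steps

b: 10,12,14,16,18,20,22,24
c: 4,4,4,4,4,4,6,6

steps = 13; useful = 68; efficiency = 68/104 = 17/26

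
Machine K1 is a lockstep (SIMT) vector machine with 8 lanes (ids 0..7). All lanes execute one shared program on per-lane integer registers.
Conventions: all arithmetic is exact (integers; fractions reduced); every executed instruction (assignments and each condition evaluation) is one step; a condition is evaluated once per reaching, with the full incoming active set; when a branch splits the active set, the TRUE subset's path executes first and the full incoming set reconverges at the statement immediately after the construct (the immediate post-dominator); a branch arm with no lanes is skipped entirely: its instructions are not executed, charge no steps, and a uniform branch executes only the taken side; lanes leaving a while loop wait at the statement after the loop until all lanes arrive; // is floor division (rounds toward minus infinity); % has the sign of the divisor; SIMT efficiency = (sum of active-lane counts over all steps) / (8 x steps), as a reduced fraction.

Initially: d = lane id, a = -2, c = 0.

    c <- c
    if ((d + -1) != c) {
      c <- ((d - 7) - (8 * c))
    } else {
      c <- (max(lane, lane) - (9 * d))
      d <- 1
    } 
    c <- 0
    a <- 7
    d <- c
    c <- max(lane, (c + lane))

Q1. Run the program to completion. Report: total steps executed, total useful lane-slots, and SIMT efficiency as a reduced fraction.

Answer: 9 steps, 57 useful, 19/24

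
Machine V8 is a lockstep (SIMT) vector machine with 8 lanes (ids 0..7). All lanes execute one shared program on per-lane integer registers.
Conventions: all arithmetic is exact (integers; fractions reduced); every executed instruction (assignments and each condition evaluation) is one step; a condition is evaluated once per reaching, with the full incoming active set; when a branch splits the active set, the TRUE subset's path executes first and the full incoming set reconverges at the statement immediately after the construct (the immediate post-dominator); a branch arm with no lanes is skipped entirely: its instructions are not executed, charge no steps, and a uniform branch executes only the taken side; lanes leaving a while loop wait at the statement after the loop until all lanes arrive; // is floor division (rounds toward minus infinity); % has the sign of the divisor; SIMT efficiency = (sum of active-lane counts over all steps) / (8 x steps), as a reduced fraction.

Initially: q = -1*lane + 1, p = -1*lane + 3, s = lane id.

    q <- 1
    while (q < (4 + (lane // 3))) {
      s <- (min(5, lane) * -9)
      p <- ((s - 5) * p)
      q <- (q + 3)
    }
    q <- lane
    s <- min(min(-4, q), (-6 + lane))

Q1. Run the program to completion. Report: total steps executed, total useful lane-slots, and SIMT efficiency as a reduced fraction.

Answer: 12 steps, 84 useful, 7/8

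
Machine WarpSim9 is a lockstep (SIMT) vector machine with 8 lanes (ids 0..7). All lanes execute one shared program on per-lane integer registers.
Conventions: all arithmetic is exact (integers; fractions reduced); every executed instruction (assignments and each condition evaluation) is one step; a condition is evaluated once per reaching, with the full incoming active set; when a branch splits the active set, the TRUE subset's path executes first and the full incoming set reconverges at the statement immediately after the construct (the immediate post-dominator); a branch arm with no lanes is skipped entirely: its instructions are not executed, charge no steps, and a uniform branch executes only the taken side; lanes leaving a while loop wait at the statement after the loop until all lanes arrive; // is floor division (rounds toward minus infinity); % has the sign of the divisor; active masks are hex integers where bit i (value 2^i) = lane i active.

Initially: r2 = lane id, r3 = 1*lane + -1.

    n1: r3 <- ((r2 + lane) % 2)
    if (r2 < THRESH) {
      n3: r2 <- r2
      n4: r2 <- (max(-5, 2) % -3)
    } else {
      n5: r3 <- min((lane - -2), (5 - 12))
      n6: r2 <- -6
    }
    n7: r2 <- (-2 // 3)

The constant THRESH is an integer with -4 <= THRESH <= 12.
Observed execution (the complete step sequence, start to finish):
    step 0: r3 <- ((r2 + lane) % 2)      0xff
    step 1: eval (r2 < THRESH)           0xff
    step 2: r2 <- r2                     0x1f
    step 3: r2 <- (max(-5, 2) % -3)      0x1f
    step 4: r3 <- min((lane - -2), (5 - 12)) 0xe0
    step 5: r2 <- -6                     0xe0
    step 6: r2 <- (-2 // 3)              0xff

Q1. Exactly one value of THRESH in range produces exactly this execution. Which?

Answer: THRESH = 5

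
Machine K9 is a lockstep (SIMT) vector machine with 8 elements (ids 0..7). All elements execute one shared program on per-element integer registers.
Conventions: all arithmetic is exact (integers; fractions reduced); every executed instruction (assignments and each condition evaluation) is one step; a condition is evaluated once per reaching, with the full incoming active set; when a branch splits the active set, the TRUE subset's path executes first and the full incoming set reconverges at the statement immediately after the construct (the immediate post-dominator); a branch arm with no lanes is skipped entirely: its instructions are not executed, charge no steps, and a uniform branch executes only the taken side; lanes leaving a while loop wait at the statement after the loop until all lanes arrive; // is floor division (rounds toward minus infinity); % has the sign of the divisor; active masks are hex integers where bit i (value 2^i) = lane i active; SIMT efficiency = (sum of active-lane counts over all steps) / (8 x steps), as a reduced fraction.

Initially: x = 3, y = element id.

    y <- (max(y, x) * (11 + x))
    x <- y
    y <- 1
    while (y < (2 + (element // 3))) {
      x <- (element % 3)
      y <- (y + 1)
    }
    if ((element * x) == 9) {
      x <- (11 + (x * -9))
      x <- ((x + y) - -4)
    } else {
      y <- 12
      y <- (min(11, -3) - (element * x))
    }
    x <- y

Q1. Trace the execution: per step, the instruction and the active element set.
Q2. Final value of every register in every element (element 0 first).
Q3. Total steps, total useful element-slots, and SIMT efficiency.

step 0: y <- (max(y, x) * (11 + x))  0xff
step 1: x <- y                       0xff
step 2: y <- 1                       0xff
step 3: eval (y < (2 + (element // 3))) 0xff
step 4: x <- (element % 3)           0xff
step 5: y <- (y + 1)                 0xff
step 6: eval (y < (2 + (element // 3))) 0xff
step 7: x <- (element % 3)           0xf8
step 8: y <- (y + 1)                 0xf8
step 9: eval (y < (2 + (element // 3))) 0xf8
step 10: x <- (element % 3)           0xc0
step 11: y <- (y + 1)                 0xc0
step 12: eval (y < (2 + (element // 3))) 0xc0
step 13: eval ((element * x) == 9)    0xff
step 14: y <- 12                      0xff
step 15: y <- (min(11, -3) - (element * x)) 0xff
step 16: x <- y                       0xff

Answer: 17 steps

x: -3,-4,-7,-3,-7,-13,-3,-10
y: -3,-4,-7,-3,-7,-13,-3,-10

steps = 17; useful = 109; efficiency = 109/136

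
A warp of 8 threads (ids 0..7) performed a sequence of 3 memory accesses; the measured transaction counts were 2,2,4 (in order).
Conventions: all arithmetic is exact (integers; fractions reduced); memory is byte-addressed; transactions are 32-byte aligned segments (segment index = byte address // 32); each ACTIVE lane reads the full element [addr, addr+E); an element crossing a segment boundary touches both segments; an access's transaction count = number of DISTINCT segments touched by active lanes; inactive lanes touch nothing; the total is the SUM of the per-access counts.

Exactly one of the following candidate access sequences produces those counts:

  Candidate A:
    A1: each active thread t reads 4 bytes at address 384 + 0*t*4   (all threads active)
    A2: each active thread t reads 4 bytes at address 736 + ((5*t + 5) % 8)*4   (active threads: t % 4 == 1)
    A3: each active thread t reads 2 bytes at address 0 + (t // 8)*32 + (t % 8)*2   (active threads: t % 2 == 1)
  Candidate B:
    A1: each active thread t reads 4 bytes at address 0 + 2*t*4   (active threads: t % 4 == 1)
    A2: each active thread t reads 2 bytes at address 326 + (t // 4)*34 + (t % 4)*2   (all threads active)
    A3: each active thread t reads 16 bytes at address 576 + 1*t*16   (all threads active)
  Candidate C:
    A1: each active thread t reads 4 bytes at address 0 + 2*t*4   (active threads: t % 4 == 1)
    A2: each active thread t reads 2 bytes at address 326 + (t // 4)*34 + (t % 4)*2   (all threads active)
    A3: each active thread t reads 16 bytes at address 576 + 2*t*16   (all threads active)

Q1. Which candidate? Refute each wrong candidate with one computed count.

A: A1 gives 1 transaction, not 2
C: A3 gives 8 transactions, not 4
B: all counts match (2,2,4)

Answer: B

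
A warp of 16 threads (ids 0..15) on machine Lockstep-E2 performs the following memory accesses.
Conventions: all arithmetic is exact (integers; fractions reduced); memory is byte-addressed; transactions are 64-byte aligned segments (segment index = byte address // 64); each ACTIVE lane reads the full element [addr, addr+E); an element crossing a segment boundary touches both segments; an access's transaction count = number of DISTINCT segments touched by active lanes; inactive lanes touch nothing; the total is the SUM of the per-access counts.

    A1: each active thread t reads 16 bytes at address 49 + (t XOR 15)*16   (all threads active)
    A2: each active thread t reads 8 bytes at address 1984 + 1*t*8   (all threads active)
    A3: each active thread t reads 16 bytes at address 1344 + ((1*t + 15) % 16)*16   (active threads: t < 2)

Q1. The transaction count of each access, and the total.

A1: 5 transactions
A2: 2 transactions
A3: 2 transactions

Answer: 5,2,2; total 9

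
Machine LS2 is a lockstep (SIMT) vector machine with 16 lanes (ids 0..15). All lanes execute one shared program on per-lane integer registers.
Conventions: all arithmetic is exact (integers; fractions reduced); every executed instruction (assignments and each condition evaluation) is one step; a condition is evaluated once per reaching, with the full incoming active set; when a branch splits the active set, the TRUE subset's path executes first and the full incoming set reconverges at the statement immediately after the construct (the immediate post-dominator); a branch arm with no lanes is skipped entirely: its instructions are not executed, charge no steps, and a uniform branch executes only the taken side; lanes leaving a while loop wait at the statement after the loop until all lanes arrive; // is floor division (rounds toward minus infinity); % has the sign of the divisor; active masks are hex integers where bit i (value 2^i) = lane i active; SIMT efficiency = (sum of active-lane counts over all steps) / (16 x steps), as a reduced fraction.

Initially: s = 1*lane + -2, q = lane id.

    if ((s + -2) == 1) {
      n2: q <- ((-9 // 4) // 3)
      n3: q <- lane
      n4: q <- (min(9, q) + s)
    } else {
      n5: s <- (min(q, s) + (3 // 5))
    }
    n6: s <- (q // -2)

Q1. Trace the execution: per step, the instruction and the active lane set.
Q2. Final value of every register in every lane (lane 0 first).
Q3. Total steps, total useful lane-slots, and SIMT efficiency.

step 0: eval ((s + -2) == 1)         0xffff
step 1: q <- ((-9 // 4) // 3)        0x0020
step 2: q <- lane                    0x0020
step 3: q <- (min(9, q) + s)         0x0020
step 4: s <- (min(q, s) + (3 // 5))  0xffdf
step 5: s <- (q // -2)               0xffff

Answer: 6 steps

s: 0,-1,-1,-2,-2,-4,-3,-4,-4,-5,-5,-6,-6,-7,-7,-8
q: 0,1,2,3,4,8,6,7,8,9,10,11,12,13,14,15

steps = 6; useful = 50; efficiency = 50/96 = 25/48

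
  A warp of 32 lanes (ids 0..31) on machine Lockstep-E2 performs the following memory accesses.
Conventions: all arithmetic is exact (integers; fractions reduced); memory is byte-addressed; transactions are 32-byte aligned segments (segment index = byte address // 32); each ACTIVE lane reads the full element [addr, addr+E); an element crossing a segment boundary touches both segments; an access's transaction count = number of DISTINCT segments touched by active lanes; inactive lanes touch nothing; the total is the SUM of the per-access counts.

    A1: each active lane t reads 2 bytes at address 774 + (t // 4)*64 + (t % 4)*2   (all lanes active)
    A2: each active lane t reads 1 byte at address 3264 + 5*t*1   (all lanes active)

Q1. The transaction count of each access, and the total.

A1: 8 transactions
A2: 5 transactions

Answer: 8,5; total 13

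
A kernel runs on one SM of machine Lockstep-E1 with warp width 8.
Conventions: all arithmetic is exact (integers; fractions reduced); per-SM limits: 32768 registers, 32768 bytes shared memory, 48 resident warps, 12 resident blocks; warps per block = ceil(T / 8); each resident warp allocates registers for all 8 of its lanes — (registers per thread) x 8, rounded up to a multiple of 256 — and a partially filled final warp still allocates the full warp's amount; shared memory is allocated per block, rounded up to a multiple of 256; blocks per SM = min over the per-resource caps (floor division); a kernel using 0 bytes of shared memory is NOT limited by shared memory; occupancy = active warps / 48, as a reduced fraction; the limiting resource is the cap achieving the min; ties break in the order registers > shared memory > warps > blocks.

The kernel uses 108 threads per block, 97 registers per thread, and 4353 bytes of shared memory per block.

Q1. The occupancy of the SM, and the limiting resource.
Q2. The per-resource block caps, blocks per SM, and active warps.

Answer: occupancy 7/12, limited by registers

registers: 2 blocks
shared memory: 7 blocks
warps: 3 blocks
blocks: 12 blocks

Answer: 2 blocks, 28 active warps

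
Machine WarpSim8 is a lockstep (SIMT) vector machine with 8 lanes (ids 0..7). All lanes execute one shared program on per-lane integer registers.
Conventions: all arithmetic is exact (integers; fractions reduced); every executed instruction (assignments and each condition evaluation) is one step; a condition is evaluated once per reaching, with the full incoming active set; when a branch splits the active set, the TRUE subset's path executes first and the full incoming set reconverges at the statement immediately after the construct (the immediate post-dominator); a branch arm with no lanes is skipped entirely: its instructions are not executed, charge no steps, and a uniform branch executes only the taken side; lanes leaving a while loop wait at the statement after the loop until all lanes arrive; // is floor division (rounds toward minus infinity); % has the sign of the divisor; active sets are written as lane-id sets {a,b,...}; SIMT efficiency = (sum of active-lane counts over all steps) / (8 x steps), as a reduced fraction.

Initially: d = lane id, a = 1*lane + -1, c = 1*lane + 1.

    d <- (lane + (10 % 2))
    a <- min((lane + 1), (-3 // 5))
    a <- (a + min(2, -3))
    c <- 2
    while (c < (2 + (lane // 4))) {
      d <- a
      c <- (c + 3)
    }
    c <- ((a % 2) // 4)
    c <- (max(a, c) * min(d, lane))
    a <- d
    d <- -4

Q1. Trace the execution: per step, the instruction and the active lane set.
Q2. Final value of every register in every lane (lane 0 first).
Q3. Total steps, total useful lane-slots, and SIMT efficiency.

step 0: d <- (lane + (10 % 2))       {0,1,2,3,4,5,6,7}
step 1: a <- min((lane + 1), (-3 // 5)) {0,1,2,3,4,5,6,7}
step 2: a <- (a + min(2, -3))        {0,1,2,3,4,5,6,7}
step 3: c <- 2                       {0,1,2,3,4,5,6,7}
step 4: eval (c < (2 + (lane // 4))) {0,1,2,3,4,5,6,7}
step 5: d <- a                       {4,5,6,7}
step 6: c <- (c + 3)                 {4,5,6,7}
step 7: eval (c < (2 + (lane // 4))) {4,5,6,7}
step 8: c <- ((a % 2) // 4)          {0,1,2,3,4,5,6,7}
step 9: c <- (max(a, c) * min(d, lane)) {0,1,2,3,4,5,6,7}
step 10: a <- d                       {0,1,2,3,4,5,6,7}
step 11: d <- -4                      {0,1,2,3,4,5,6,7}

Answer: 12 steps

d: -4,-4,-4,-4,-4,-4,-4,-4
a: 0,1,2,3,-4,-4,-4,-4
c: 0,0,0,0,0,0,0,0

steps = 12; useful = 84; efficiency = 84/96 = 7/8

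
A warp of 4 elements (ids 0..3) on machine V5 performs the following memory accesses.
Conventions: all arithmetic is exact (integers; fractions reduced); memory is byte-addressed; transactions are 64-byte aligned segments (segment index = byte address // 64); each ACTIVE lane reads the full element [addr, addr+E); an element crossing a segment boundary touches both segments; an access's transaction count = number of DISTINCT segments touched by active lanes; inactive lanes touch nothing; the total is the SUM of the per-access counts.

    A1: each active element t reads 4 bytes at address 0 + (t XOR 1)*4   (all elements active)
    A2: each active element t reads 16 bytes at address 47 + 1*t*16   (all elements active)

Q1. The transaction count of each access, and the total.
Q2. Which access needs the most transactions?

A1: 1 transaction
A2: 2 transactions

Answer: 1,2; total 3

Answer: A2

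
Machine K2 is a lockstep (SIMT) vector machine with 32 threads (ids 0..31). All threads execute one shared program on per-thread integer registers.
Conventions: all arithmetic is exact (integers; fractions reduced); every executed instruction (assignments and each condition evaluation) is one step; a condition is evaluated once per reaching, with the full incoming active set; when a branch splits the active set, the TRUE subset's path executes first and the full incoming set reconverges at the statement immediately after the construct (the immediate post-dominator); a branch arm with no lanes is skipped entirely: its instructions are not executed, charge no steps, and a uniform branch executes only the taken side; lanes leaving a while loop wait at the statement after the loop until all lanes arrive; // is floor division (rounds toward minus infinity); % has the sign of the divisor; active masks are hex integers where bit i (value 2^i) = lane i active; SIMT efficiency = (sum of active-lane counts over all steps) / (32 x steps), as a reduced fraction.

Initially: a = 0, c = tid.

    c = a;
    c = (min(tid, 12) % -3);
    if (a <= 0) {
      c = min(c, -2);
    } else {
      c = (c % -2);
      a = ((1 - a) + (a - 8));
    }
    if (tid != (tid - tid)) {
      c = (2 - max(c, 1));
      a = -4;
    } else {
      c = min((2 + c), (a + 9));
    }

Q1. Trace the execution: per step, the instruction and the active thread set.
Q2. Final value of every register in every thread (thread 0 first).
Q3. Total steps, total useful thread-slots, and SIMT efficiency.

step 0: c <- a                       0xffffffff
step 1: c <- (min(tid, 12) % -3)     0xffffffff
step 2: eval (a <= 0)                0xffffffff
step 3: c <- min(c, -2)              0xffffffff
step 4: eval (tid != (tid - tid))    0xffffffff
step 5: c <- (2 - max(c, 1))         0xfffffffe
step 6: a <- -4                      0xfffffffe
step 7: c <- min((2 + c), (a + 9))   0x00000001

Answer: 8 steps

a: 0,-4,-4,-4,-4,-4,-4,-4,-4,-4,-4,-4,-4,-4,-4,-4,-4,-4,-4,-4,-4,-4,-4,-4,-4,-4,-4,-4,-4,-4,-4,-4
c: 0,1,1,1,1,1,1,1,1,1,1,1,1,1,1,1,1,1,1,1,1,1,1,1,1,1,1,1,1,1,1,1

steps = 8; useful = 223; efficiency = 223/256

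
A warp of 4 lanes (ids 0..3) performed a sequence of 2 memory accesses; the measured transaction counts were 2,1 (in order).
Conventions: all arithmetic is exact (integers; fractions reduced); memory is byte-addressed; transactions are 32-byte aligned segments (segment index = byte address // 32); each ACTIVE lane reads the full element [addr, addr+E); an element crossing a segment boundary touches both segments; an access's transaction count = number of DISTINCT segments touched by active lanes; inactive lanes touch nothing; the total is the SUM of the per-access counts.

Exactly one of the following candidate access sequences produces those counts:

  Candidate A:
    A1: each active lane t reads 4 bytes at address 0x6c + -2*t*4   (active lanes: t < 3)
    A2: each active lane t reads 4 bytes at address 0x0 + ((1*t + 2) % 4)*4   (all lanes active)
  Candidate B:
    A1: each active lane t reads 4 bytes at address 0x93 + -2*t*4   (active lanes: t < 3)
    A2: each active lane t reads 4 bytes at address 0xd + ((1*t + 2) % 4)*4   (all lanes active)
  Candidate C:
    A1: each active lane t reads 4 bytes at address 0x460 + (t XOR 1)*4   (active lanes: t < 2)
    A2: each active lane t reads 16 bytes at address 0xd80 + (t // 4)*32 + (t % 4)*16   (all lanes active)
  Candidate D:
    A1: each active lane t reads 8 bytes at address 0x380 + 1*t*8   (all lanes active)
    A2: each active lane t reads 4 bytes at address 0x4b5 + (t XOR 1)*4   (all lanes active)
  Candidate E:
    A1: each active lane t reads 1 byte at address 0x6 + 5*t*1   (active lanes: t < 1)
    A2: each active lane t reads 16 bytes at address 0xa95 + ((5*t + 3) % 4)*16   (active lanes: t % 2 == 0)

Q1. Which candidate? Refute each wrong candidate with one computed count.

B: A1 gives 1 transaction, not 2
C: A1 gives 1 transaction, not 2
D: A1 gives 1 transaction, not 2
E: A1 gives 1 transaction, not 2
A: all counts match (2,1)

Answer: A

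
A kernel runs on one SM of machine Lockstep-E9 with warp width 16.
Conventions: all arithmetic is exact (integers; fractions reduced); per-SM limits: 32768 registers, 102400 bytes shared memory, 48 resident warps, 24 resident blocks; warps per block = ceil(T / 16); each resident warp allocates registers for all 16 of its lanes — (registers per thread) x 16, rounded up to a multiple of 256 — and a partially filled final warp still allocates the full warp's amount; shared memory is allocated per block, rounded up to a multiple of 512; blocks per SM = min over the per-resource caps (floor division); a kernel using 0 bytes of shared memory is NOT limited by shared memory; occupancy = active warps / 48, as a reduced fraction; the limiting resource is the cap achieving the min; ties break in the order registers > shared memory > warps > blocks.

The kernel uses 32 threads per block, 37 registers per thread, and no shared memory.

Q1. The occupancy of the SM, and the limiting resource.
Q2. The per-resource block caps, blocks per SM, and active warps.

Answer: occupancy 7/8, limited by registers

registers: 21 blocks
shared memory: no limit (kernel uses none)
warps: 24 blocks
blocks: 24 blocks

Answer: 21 blocks, 42 active warps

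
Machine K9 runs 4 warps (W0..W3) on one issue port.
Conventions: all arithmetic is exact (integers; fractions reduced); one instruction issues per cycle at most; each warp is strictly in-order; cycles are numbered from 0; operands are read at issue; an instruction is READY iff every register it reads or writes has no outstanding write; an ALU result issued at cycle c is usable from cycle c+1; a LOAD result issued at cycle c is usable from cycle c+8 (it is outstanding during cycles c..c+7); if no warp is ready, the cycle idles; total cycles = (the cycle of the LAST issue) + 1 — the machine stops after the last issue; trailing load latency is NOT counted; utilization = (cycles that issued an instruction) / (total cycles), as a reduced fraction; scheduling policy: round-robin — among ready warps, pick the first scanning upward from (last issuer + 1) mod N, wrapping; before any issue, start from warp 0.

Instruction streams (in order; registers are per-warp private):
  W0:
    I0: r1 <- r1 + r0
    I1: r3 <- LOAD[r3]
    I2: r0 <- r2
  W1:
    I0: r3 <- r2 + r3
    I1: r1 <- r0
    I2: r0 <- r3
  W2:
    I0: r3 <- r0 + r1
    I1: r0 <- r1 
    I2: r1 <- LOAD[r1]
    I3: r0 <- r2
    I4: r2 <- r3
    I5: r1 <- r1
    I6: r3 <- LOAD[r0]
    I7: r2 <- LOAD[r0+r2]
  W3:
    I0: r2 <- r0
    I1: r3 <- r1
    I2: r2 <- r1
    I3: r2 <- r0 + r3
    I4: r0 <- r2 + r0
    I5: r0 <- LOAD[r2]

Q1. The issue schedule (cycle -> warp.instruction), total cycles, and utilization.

cycle 0: W0.I0
cycle 1: W1.I0
cycle 2: W2.I0
cycle 3: W3.I0
cycle 4: W0.I1
cycle 5: W1.I1
cycle 6: W2.I1
cycle 7: W3.I1
cycle 8: W0.I2
cycle 9: W1.I2
cycle 10: W2.I2
cycle 11: W3.I2
cycle 12: W2.I3
cycle 13: W3.I3
cycle 14: W2.I4
cycle 15: W3.I4
cycle 16: W3.I5
cycle 17: idle
cycle 18: W2.I5
cycle 19: W2.I6
cycle 20: W2.I7

Answer: 21 cycles, utilization 20/21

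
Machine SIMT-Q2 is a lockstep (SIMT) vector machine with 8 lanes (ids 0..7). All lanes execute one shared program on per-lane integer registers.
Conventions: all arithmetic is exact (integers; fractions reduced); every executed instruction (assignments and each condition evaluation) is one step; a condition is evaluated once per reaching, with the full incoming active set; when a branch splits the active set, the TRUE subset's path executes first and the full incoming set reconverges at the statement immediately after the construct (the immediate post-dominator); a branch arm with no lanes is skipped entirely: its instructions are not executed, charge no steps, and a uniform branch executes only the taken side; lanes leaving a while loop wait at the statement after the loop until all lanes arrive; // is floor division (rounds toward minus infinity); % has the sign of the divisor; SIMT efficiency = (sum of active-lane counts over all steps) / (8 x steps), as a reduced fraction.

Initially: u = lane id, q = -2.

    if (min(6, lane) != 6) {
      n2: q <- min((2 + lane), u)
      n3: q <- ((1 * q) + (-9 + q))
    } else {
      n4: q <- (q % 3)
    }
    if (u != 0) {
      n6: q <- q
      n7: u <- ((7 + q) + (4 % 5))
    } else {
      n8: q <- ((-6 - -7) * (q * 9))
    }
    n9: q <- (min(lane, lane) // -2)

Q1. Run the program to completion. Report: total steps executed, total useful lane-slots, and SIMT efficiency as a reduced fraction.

Answer: 9 steps, 53 useful, 53/72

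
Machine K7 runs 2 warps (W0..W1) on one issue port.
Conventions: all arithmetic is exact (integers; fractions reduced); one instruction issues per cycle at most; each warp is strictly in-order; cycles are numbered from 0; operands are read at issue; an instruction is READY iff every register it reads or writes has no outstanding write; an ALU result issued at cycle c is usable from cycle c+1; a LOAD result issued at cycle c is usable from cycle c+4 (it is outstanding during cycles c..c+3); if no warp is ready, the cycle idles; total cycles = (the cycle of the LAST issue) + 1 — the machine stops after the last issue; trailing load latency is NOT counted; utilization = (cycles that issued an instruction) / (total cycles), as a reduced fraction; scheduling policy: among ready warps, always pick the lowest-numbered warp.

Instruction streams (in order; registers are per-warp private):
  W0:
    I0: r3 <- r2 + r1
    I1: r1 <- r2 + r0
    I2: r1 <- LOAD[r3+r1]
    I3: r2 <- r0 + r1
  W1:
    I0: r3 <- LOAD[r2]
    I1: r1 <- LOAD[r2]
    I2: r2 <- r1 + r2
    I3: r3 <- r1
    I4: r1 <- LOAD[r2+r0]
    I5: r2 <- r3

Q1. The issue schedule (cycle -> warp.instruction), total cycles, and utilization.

cycle 0: W0.I0
cycle 1: W0.I1
cycle 2: W0.I2
cycle 3: W1.I0
cycle 4: W1.I1
cycle 5: idle
cycle 6: W0.I3
cycle 7: idle
cycle 8: W1.I2
cycle 9: W1.I3
cycle 10: W1.I4
cycle 11: W1.I5

Answer: 12 cycles, utilization 5/6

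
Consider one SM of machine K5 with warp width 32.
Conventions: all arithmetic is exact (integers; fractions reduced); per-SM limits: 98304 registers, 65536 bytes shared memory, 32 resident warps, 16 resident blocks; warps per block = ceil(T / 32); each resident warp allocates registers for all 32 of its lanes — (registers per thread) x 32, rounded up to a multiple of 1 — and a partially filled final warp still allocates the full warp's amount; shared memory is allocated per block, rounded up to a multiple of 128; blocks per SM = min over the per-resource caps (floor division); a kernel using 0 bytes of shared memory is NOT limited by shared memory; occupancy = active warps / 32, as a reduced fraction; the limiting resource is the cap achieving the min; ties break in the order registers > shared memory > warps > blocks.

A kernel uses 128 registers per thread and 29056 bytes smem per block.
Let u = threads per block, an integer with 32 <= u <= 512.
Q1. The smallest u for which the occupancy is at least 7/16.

Answer: u = 193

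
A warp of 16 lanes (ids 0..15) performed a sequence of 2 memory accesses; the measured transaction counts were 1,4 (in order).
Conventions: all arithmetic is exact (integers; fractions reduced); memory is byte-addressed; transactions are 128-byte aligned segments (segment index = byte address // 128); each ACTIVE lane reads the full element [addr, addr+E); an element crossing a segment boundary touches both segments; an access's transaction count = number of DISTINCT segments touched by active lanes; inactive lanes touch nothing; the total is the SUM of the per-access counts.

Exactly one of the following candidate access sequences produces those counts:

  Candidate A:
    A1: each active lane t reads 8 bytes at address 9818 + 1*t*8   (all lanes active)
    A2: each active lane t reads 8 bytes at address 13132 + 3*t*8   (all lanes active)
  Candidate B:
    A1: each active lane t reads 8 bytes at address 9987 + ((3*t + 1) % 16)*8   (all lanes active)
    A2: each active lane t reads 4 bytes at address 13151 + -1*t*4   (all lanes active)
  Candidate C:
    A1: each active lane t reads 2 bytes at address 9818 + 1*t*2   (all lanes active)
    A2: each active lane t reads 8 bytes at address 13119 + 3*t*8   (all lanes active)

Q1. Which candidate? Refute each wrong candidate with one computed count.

A: A1 gives 2 transactions, not 1
B: A1 gives 2 transactions, not 1
C: all counts match (1,4)

Answer: C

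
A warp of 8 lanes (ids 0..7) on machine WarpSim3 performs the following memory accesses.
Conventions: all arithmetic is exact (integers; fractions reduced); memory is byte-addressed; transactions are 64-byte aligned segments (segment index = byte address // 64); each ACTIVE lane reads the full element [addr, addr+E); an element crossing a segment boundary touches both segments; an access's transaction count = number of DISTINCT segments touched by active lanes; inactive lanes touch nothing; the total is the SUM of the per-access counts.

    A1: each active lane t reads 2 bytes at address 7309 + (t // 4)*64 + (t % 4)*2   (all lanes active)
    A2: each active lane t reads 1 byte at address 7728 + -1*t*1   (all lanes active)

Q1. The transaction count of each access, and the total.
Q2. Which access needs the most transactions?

A1: 2 transactions
A2: 1 transaction

Answer: 2,1; total 3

Answer: A1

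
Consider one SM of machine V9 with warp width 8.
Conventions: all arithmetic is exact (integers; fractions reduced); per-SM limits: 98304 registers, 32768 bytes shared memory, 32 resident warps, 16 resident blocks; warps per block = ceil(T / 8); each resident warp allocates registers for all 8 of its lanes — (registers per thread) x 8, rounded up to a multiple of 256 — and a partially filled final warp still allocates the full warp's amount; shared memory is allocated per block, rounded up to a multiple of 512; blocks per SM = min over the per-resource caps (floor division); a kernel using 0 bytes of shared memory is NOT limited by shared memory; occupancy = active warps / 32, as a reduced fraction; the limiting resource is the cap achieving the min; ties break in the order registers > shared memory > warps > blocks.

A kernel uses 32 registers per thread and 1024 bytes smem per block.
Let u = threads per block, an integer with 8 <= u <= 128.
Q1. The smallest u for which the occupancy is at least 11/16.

Answer: u = 9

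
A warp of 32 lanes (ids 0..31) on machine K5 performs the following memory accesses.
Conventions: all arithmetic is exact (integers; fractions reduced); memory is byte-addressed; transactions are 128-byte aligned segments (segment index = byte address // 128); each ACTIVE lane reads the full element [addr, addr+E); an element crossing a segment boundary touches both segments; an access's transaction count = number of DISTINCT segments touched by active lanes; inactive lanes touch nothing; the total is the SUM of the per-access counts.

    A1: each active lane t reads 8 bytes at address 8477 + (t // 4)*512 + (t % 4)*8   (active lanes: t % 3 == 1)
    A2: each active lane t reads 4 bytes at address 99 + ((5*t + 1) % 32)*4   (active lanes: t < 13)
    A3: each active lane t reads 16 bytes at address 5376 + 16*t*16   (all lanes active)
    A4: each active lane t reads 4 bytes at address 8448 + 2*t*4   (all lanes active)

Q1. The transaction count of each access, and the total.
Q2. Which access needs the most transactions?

A1: 8 transactions
A2: 2 transactions
A3: 32 transactions
A4: 2 transactions

Answer: 8,2,32,2; total 44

Answer: A3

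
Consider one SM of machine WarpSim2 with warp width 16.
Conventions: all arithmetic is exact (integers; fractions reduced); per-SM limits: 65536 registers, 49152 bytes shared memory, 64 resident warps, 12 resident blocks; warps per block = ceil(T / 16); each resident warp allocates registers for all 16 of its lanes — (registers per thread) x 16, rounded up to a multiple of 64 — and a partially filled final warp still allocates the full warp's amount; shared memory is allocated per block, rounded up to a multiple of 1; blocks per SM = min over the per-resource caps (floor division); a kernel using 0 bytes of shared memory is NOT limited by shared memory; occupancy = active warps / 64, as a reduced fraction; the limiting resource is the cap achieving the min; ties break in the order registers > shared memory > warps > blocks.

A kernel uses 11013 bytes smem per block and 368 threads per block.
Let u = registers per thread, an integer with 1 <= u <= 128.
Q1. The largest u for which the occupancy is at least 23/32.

Answer: u = 88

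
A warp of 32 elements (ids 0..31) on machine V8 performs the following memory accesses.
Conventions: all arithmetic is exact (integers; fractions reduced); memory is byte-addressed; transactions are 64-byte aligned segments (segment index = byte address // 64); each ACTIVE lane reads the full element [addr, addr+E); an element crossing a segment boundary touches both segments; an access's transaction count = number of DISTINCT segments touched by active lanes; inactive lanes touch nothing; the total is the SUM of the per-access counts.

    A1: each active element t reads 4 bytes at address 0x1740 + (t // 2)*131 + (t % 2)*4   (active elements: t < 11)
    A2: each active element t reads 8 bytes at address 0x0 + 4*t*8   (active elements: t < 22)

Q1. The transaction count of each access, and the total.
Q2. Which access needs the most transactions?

A1: 6 transactions
A2: 11 transactions

Answer: 6,11; total 17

Answer: A2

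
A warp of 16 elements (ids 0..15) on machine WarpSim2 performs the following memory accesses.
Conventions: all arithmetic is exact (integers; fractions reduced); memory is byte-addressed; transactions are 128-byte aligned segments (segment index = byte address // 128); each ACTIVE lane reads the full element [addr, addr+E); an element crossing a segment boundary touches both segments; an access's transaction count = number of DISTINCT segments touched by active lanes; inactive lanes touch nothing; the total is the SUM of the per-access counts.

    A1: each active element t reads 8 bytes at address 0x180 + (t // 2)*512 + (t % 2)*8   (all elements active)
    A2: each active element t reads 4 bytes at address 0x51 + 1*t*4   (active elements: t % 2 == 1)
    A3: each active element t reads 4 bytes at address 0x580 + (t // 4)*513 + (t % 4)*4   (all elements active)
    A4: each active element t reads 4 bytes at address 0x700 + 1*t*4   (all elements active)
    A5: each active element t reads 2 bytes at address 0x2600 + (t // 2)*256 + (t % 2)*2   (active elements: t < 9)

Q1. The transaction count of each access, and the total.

A1: 8 transactions
A2: 2 transactions
A3: 4 transactions
A4: 1 transaction
A5: 5 transactions

Answer: 8,2,4,1,5; total 20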